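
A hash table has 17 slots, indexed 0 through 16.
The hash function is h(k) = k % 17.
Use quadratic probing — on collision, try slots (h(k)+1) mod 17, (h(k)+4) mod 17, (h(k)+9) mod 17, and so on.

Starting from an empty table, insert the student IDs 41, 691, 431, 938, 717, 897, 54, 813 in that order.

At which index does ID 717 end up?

4

Insert 41: h=7, slot 7 empty => index 7.
Insert 691: h=11, slot 11 empty => index 11.
Insert 431: h=6, slot 6 empty => index 6.
Insert 938: h=3, slot 3 empty => index 3.
Insert 717: h=3, slot 3 occupied => index 4.
Insert 897: h=13, slot 13 empty => index 13.
Insert 54: h=3, slots 3,4,7 occupied => index 12.
Insert 813: h=14, slot 14 empty => index 14.
Table: [., ., ., 938, 717, ., 431, 41, ., ., ., 691, 54, 897, 813, ., .]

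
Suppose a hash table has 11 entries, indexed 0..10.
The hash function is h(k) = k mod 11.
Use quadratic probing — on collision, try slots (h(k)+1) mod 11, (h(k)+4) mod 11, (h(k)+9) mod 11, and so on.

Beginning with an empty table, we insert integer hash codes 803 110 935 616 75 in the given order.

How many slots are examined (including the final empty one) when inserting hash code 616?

803: h=0 => slot 0
110: h=0, probe 0,1 => slot 1
935: h=0, probe 0,1,4 => slot 4
616: h=0, probe 0,1,4,9 => slot 9
75: h=9, probe 9,10 => slot 10
Table: [803, 110, ., ., 935, ., ., ., ., 616, 75]

4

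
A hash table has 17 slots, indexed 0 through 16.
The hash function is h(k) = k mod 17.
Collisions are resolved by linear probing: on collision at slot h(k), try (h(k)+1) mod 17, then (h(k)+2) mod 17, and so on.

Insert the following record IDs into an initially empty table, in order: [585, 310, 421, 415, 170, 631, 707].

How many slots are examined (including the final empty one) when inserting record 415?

2

Insert 585: h=7, slot 7 empty → index 7.
Insert 310: h=4, slot 4 empty → index 4.
Insert 421: h=13, slot 13 empty → index 13.
Insert 415: h=7, slot 7 occupied → index 8.
Insert 170: h=0, slot 0 empty → index 0.
Insert 631: h=2, slot 2 empty → index 2.
Insert 707: h=10, slot 10 empty → index 10.
Table: [170, -, 631, -, 310, -, -, 585, 415, -, 707, -, -, 421, -, -, -]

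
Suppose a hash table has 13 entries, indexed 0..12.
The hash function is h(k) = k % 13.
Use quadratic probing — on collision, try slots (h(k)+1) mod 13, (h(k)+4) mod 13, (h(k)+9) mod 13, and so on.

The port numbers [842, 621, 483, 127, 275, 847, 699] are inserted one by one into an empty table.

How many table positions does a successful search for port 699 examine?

842 hashes to 10; slot 10 is free => place at 10.
621 hashes to 10; 10 taken => place at 11.
483 hashes to 2; slot 2 is free => place at 2.
127 hashes to 10; 10,11 taken => place at 1.
275 hashes to 2; 2 taken => place at 3.
847 hashes to 2; 2,3 taken => place at 6.
699 hashes to 10; 10,11,1,6 taken => place at 0.
Table: [699, 127, 483, 275, ∅, ∅, 847, ∅, ∅, ∅, 842, 621, ∅]
Lookup 699: h=10, probe 10,11,1,6,0 → found at 0.

5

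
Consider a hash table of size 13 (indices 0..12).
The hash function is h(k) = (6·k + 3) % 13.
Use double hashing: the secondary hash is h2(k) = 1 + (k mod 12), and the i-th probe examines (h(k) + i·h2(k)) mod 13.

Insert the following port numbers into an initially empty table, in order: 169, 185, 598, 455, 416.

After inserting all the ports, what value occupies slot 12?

Insert 169: h=3, slot 3 empty -> index 3.
Insert 185: h=8, slot 8 empty -> index 8.
Insert 598: h=3, h2=11, slot 3 occupied -> index 1.
Insert 455: h=3, h2=12, slot 3 occupied -> index 2.
Insert 416: h=3, h2=9, slot 3 occupied -> index 12.
Table: [—, 598, 455, 169, —, —, —, —, 185, —, —, —, 416]

416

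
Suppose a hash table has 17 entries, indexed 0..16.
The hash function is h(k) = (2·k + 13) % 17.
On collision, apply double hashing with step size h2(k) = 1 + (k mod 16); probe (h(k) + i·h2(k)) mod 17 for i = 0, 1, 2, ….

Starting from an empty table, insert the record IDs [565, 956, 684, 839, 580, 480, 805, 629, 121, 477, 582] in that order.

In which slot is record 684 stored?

13

Insert 565: h=4, slot 4 empty => index 4.
Insert 956: h=4, h2=13, slot 4 occupied => index 0.
Insert 684: h=4, h2=13, slots 4,0 occupied => index 13.
Insert 839: h=8, slot 8 empty => index 8.
Insert 580: h=0, h2=5, slot 0 occupied => index 5.
Insert 480: h=4, h2=1, slots 4,5 occupied => index 6.
Insert 805: h=8, h2=6, slot 8 occupied => index 14.
Insert 629: h=13, h2=6, slot 13 occupied => index 2.
Insert 121: h=0, h2=10, slot 0 occupied => index 10.
Insert 477: h=15, slot 15 empty => index 15.
Insert 582: h=4, h2=7, slot 4 occupied => index 11.
Table: [956, ., 629, ., 565, 580, 480, ., 839, ., 121, 582, ., 684, 805, 477, .]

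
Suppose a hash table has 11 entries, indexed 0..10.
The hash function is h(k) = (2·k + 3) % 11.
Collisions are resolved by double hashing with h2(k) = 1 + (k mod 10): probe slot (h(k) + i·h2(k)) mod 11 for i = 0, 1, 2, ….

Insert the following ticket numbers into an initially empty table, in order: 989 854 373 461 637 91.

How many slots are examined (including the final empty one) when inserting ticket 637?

Insert 989: h=1, slot 1 empty → index 1.
Insert 854: h=6, slot 6 empty → index 6.
Insert 373: h=1, h2=4, slot 1 occupied → index 5.
Insert 461: h=1, h2=2, slot 1 occupied → index 3.
Insert 637: h=1, h2=8, slot 1 occupied → index 9.
Insert 91: h=9, h2=2, slot 9 occupied → index 0.
Table: [91, 989, —, 461, —, 373, 854, —, —, 637, —]

2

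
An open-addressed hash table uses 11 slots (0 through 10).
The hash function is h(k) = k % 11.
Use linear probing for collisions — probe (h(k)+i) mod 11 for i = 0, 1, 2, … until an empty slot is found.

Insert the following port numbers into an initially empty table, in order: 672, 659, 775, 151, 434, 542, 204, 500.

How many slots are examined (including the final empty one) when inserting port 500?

5

672 hashes to 1; slot 1 is free -> place at 1.
659 hashes to 10; slot 10 is free -> place at 10.
775 hashes to 5; slot 5 is free -> place at 5.
151 hashes to 8; slot 8 is free -> place at 8.
434 hashes to 5; 5 taken -> place at 6.
542 hashes to 3; slot 3 is free -> place at 3.
204 hashes to 6; 6 taken -> place at 7.
500 hashes to 5; 5,6,7,8 taken -> place at 9.
Table: [., 672, ., 542, ., 775, 434, 204, 151, 500, 659]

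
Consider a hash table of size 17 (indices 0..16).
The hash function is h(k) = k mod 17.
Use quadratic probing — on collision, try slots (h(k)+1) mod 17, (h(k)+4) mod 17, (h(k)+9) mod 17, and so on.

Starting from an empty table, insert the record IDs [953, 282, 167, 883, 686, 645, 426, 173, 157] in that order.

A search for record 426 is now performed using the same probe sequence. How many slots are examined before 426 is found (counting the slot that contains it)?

953: h=1 => slot 1
282: h=10 => slot 10
167: h=14 => slot 14
883: h=16 => slot 16
686: h=6 => slot 6
645: h=16, probe 16,0 => slot 0
426: h=1, probe 1,2 => slot 2
173: h=3 => slot 3
157: h=4 => slot 4
Table: [645, 953, 426, 173, 157, ∅, 686, ∅, ∅, ∅, 282, ∅, ∅, ∅, 167, ∅, 883]
Lookup 426: h=1, probe 1,2 → found at 2.

2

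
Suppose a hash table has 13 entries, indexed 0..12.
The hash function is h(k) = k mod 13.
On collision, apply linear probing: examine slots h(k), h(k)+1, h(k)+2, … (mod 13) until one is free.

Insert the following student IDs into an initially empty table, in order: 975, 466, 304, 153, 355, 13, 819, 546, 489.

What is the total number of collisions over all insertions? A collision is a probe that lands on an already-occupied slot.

975 hashes to 0; slot 0 is free → place at 0.
466 hashes to 11; slot 11 is free → place at 11.
304 hashes to 5; slot 5 is free → place at 5.
153 hashes to 10; slot 10 is free → place at 10.
355 hashes to 4; slot 4 is free → place at 4.
13 hashes to 0; 0 taken → place at 1.
819 hashes to 0; 0,1 taken → place at 2.
546 hashes to 0; 0,1,2 taken → place at 3.
489 hashes to 8; slot 8 is free → place at 8.
Table: [975, 13, 819, 546, 355, 304, —, —, 489, —, 153, 466, —]

6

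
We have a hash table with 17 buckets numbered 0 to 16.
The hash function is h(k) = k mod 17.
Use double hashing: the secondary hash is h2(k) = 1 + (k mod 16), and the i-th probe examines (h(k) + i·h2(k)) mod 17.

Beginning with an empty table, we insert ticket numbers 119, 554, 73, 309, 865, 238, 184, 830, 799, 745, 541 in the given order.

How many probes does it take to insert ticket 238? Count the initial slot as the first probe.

3

Insert 119: h=0, slot 0 empty => index 0.
Insert 554: h=10, slot 10 empty => index 10.
Insert 73: h=5, slot 5 empty => index 5.
Insert 309: h=3, slot 3 empty => index 3.
Insert 865: h=15, slot 15 empty => index 15.
Insert 238: h=0, h2=15, slots 0,15 occupied => index 13.
Insert 184: h=14, slot 14 empty => index 14.
Insert 830: h=14, h2=15, slot 14 occupied => index 12.
Insert 799: h=0, h2=16, slot 0 occupied => index 16.
Insert 745: h=14, h2=10, slot 14 occupied => index 7.
Insert 541: h=14, h2=14, slot 14 occupied => index 11.
Table: [119, _, _, 309, _, 73, _, 745, _, _, 554, 541, 830, 238, 184, 865, 799]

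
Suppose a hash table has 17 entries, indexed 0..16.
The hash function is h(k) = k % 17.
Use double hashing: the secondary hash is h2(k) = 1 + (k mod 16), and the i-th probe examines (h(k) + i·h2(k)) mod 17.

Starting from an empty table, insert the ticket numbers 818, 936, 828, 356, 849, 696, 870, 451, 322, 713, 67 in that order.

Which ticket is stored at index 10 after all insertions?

818: h=2 -> slot 2
936: h=1 -> slot 1
828: h=12 -> slot 12
356: h=16 -> slot 16
849: h=16, h2=2, probe 16,1,3 -> slot 3
696: h=16, h2=9, probe 16,8 -> slot 8
870: h=3, h2=7, probe 3,10 -> slot 10
451: h=9 -> slot 9
322: h=16, h2=3, probe 16,2,5 -> slot 5
713: h=16, h2=10, probe 16,9,2,12,5,15 -> slot 15
67: h=16, h2=4, probe 16,3,7 -> slot 7
Table: [_, 936, 818, 849, _, 322, _, 67, 696, 451, 870, _, 828, _, _, 713, 356]

870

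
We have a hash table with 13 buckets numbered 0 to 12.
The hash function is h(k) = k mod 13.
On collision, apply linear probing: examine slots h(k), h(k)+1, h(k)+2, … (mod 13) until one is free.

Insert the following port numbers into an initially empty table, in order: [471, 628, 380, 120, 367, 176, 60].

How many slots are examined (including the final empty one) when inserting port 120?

471: h=3 -> slot 3
628: h=4 -> slot 4
380: h=3, probe 3,4,5 -> slot 5
120: h=3, probe 3,4,5,6 -> slot 6
367: h=3, probe 3,4,5,6,7 -> slot 7
176: h=7, probe 7,8 -> slot 8
60: h=8, probe 8,9 -> slot 9
Table: [∅, ∅, ∅, 471, 628, 380, 120, 367, 176, 60, ∅, ∅, ∅]

4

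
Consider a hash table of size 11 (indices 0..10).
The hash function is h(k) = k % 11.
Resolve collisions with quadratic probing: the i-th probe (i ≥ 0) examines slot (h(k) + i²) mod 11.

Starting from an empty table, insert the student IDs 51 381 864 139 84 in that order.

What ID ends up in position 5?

84

51: h=7 -> slot 7
381: h=7, probe 7,8 -> slot 8
864: h=6 -> slot 6
139: h=7, probe 7,8,0 -> slot 0
84: h=7, probe 7,8,0,5 -> slot 5
Table: [139, ., ., ., ., 84, 864, 51, 381, ., .]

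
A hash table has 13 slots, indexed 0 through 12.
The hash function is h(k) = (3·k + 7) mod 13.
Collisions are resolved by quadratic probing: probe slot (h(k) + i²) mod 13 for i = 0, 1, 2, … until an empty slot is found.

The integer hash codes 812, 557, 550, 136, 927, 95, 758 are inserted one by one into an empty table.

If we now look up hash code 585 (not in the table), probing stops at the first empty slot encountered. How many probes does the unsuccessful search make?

812 hashes to 12; slot 12 is free → place at 12.
557 hashes to 1; slot 1 is free → place at 1.
550 hashes to 6; slot 6 is free → place at 6.
136 hashes to 12; 12 taken → place at 0.
927 hashes to 6; 6 taken → place at 7.
95 hashes to 6; 6,7 taken → place at 10.
758 hashes to 6; 6,7,10 taken → place at 2.
Table: [136, 557, 758, -, -, -, 550, 927, -, -, 95, -, 812]
Lookup 585: h=7, probe 7,8 → slot 8 empty, not found.

2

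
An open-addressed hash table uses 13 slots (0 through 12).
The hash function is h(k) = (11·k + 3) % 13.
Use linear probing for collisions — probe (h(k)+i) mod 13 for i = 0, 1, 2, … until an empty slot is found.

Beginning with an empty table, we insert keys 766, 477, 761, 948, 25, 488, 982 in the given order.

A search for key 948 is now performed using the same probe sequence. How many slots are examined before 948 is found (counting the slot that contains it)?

766: h=5 => slot 5
477: h=11 => slot 11
761: h=2 => slot 2
948: h=5, probe 5,6 => slot 6
25: h=5, probe 5,6,7 => slot 7
488: h=2, probe 2,3 => slot 3
982: h=2, probe 2,3,4 => slot 4
Table: [., ., 761, 488, 982, 766, 948, 25, ., ., ., 477, .]
Lookup 948: h=5, probe 5,6 → found at 6.

2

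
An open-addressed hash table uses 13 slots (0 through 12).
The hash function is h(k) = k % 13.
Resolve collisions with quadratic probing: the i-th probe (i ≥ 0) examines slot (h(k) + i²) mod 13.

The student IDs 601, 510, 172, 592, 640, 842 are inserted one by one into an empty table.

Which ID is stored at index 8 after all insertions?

592

Insert 601: h=3, slot 3 empty => index 3.
Insert 510: h=3, slot 3 occupied => index 4.
Insert 172: h=3, slots 3,4 occupied => index 7.
Insert 592: h=7, slot 7 occupied => index 8.
Insert 640: h=3, slots 3,4,7 occupied => index 12.
Insert 842: h=10, slot 10 empty => index 10.
Table: [—, —, —, 601, 510, —, —, 172, 592, —, 842, —, 640]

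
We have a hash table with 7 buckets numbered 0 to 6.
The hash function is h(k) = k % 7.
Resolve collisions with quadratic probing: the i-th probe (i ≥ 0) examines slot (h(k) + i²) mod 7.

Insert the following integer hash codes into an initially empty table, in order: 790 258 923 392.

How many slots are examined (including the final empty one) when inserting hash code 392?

790 hashes to 6; slot 6 is free → place at 6.
258 hashes to 6; 6 taken → place at 0.
923 hashes to 6; 6,0 taken → place at 3.
392 hashes to 0; 0 taken → place at 1.
Table: [258, 392, —, 923, —, —, 790]

2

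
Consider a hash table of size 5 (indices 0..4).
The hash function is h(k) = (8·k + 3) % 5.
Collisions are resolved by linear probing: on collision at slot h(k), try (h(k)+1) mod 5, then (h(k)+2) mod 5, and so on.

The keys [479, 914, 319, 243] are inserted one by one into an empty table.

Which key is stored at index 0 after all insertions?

479

479 hashes to 0; slot 0 is free => place at 0.
914 hashes to 0; 0 taken => place at 1.
319 hashes to 0; 0,1 taken => place at 2.
243 hashes to 2; 2 taken => place at 3.
Table: [479, 914, 319, 243, ∅]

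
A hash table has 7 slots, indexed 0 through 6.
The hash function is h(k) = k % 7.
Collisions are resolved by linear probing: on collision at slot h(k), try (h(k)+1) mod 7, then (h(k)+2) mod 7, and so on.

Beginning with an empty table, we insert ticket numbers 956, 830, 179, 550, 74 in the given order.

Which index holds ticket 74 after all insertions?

956 hashes to 4; slot 4 is free → place at 4.
830 hashes to 4; 4 taken → place at 5.
179 hashes to 4; 4,5 taken → place at 6.
550 hashes to 4; 4,5,6 taken → place at 0.
74 hashes to 4; 4,5,6,0 taken → place at 1.
Table: [550, 74, —, —, 956, 830, 179]

1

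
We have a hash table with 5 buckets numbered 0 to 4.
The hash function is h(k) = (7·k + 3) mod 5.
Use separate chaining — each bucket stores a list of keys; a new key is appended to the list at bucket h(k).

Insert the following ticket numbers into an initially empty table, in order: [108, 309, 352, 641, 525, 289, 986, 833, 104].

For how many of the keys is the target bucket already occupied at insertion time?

Insert 108: h=4, bucket 4 empty → new chain.
Insert 309: h=1, bucket 1 empty → new chain.
Insert 352: h=2, bucket 2 empty → new chain.
Insert 641: h=0, bucket 0 empty → new chain.
Insert 525: h=3, bucket 3 empty → new chain.
Insert 289: h=1, bucket 1 nonempty → append to chain.
Insert 986: h=0, bucket 0 nonempty → append to chain.
Insert 833: h=4, bucket 4 nonempty → append to chain.
Insert 104: h=1, bucket 1 nonempty → append to chain.
Final buckets:
0: 641 -> 986
1: 309 -> 289 -> 104
2: 352
3: 525
4: 108 -> 833

4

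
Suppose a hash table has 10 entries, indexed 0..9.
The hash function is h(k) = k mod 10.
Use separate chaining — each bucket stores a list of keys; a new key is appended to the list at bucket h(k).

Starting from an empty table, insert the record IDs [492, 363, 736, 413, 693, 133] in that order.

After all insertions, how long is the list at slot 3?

Insert 492: h=2, bucket 2 empty → new chain.
Insert 363: h=3, bucket 3 empty → new chain.
Insert 736: h=6, bucket 6 empty → new chain.
Insert 413: h=3, bucket 3 nonempty → append to chain.
Insert 693: h=3, bucket 3 nonempty → append to chain.
Insert 133: h=3, bucket 3 nonempty → append to chain.
Final buckets:
0: _
1: _
2: 492
3: 363 -> 413 -> 693 -> 133
4: _
5: _
6: 736
7: _
8: _
9: _

4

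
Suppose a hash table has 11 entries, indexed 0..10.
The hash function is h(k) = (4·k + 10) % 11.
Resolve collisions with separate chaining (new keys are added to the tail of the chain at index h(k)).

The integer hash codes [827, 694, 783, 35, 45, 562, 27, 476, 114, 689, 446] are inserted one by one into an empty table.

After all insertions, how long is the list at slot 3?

3

827 → bucket 7
694 → bucket 3
783 → bucket 7 (collision)
35 → bucket 7 (collision)
45 → bucket 3 (collision)
562 → bucket 3 (collision)
27 → bucket 8
476 → bucket 0
114 → bucket 4
689 → bucket 5
446 → bucket 1
Final buckets:
0: 476
1: 446
2: —
3: 694 -> 45 -> 562
4: 114
5: 689
6: —
7: 827 -> 783 -> 35
8: 27
9: —
10: —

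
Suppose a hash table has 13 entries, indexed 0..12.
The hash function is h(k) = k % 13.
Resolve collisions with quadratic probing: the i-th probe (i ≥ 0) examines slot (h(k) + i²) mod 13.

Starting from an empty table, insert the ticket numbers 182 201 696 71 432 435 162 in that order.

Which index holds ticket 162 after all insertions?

Insert 182: h=0, slot 0 empty -> index 0.
Insert 201: h=6, slot 6 empty -> index 6.
Insert 696: h=7, slot 7 empty -> index 7.
Insert 71: h=6, slots 6,7 occupied -> index 10.
Insert 432: h=3, slot 3 empty -> index 3.
Insert 435: h=6, slots 6,7,10 occupied -> index 2.
Insert 162: h=6, slots 6,7,10,2 occupied -> index 9.
Table: [182, _, 435, 432, _, _, 201, 696, _, 162, 71, _, _]

9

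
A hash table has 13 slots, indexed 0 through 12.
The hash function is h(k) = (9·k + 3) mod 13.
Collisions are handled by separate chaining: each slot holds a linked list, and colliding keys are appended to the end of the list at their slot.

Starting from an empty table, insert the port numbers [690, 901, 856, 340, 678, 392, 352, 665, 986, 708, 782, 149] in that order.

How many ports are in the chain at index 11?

690 -> bucket 12
901 -> bucket 0
856 -> bucket 11
340 -> bucket 8
678 -> bucket 8 (collision)
392 -> bucket 8 (collision)
352 -> bucket 12 (collision)
665 -> bucket 8 (collision)
986 -> bucket 11 (collision)
708 -> bucket 5
782 -> bucket 8 (collision)
149 -> bucket 5 (collision)
Final buckets:
0: 901
1: _
2: _
3: _
4: _
5: 708 -> 149
6: _
7: _
8: 340 -> 678 -> 392 -> 665 -> 782
9: _
10: _
11: 856 -> 986
12: 690 -> 352

2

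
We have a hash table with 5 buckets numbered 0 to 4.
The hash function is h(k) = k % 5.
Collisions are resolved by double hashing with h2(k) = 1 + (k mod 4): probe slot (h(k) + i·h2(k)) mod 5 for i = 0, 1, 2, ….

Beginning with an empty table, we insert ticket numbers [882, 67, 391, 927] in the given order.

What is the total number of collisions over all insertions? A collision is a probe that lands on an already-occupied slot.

5

882: h=2 → slot 2
67: h=2, h2=4, probe 2,1 → slot 1
391: h=1, h2=4, probe 1,0 → slot 0
927: h=2, h2=4, probe 2,1,0,4 → slot 4
Table: [391, 67, 882, ., 927]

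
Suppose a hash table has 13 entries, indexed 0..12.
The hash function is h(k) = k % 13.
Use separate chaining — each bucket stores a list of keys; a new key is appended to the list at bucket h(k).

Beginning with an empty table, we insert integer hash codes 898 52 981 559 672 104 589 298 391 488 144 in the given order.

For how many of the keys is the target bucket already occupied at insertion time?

898 → bucket 1
52 → bucket 0
981 → bucket 6
559 → bucket 0 (collision)
672 → bucket 9
104 → bucket 0 (collision)
589 → bucket 4
298 → bucket 12
391 → bucket 1 (collision)
488 → bucket 7
144 → bucket 1 (collision)
Final buckets:
0: 52 -> 559 -> 104
1: 898 -> 391 -> 144
2: _
3: _
4: 589
5: _
6: 981
7: 488
8: _
9: 672
10: _
11: _
12: 298

4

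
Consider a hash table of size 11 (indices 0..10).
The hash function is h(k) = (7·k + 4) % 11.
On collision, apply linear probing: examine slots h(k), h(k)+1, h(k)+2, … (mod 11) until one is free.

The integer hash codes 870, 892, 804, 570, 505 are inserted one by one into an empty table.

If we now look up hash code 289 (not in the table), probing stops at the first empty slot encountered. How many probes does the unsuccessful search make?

2

870: h=0 -> slot 0
892: h=0, probe 0,1 -> slot 1
804: h=0, probe 0,1,2 -> slot 2
570: h=1, probe 1,2,3 -> slot 3
505: h=8 -> slot 8
Table: [870, 892, 804, 570, ., ., ., ., 505, ., .]
Lookup 289: h=3, probe 3,4 → slot 4 empty, not found.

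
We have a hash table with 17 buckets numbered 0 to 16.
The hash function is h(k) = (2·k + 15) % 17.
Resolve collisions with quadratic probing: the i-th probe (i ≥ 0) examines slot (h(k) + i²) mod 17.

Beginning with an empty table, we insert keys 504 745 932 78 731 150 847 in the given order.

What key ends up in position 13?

504 hashes to 3; slot 3 is free => place at 3.
745 hashes to 9; slot 9 is free => place at 9.
932 hashes to 9; 9 taken => place at 10.
78 hashes to 1; slot 1 is free => place at 1.
731 hashes to 15; slot 15 is free => place at 15.
150 hashes to 9; 9,10 taken => place at 13.
847 hashes to 9; 9,10,13,1 taken => place at 8.
Table: [., 78, ., 504, ., ., ., ., 847, 745, 932, ., ., 150, ., 731, .]

150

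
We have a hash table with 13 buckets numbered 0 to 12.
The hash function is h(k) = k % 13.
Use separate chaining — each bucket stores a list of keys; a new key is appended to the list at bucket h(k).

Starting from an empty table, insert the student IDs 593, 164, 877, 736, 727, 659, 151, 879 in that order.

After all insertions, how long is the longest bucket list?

5

Insert 593: h=8, bucket 8 empty → new chain.
Insert 164: h=8, bucket 8 nonempty → append to chain.
Insert 877: h=6, bucket 6 empty → new chain.
Insert 736: h=8, bucket 8 nonempty → append to chain.
Insert 727: h=12, bucket 12 empty → new chain.
Insert 659: h=9, bucket 9 empty → new chain.
Insert 151: h=8, bucket 8 nonempty → append to chain.
Insert 879: h=8, bucket 8 nonempty → append to chain.
Final buckets:
0: .
1: .
2: .
3: .
4: .
5: .
6: 877
7: .
8: 593 -> 164 -> 736 -> 151 -> 879
9: 659
10: .
11: .
12: 727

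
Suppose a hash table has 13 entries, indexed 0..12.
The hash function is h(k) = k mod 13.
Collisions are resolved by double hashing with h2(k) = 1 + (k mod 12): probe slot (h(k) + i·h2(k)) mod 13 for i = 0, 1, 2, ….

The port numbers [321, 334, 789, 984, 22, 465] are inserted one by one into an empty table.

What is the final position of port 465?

4

321: h=9 => slot 9
334: h=9, h2=11, probe 9,7 => slot 7
789: h=9, h2=10, probe 9,6 => slot 6
984: h=9, h2=1, probe 9,10 => slot 10
22: h=9, h2=11, probe 9,7,5 => slot 5
465: h=10, h2=10, probe 10,7,4 => slot 4
Table: [., ., ., ., 465, 22, 789, 334, ., 321, 984, ., .]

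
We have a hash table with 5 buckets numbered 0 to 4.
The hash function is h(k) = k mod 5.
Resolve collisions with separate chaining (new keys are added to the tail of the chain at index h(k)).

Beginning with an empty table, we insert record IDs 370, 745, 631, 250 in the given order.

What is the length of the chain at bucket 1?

1

Insert 370: h=0, bucket 0 empty → new chain.
Insert 745: h=0, bucket 0 nonempty → append to chain.
Insert 631: h=1, bucket 1 empty → new chain.
Insert 250: h=0, bucket 0 nonempty → append to chain.
Final buckets:
0: 370 -> 745 -> 250
1: 631
2: ∅
3: ∅
4: ∅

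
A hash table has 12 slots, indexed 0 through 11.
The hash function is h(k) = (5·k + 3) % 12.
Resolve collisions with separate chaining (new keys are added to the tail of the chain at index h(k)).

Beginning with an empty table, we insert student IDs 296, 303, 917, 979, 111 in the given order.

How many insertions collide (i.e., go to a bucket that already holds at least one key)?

296 -> bucket 7
303 -> bucket 6
917 -> bucket 4
979 -> bucket 2
111 -> bucket 6 (collision)
Final buckets:
0: _
1: _
2: 979
3: _
4: 917
5: _
6: 303 -> 111
7: 296
8: _
9: _
10: _
11: _

1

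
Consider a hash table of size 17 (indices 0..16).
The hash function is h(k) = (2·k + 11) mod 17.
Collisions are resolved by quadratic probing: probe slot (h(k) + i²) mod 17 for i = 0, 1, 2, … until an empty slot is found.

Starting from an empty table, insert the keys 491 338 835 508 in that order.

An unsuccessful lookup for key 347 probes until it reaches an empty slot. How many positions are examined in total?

491: h=7 => slot 7
338: h=7, probe 7,8 => slot 8
835: h=15 => slot 15
508: h=7, probe 7,8,11 => slot 11
Table: [., ., ., ., ., ., ., 491, 338, ., ., 508, ., ., ., 835, .]
Lookup 347: h=8, probe 8,9 → slot 9 empty, not found.

2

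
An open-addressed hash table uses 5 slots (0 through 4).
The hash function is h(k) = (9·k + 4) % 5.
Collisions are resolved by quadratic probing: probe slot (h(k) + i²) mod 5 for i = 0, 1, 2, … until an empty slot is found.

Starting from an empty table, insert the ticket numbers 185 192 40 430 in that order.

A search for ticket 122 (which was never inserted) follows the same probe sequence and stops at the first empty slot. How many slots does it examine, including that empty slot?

3

185 hashes to 4; slot 4 is free => place at 4.
192 hashes to 2; slot 2 is free => place at 2.
40 hashes to 4; 4 taken => place at 0.
430 hashes to 4; 4,0 taken => place at 3.
Table: [40, -, 192, 430, 185]
Lookup 122: h=2, probe 2,3,1 → slot 1 empty, not found.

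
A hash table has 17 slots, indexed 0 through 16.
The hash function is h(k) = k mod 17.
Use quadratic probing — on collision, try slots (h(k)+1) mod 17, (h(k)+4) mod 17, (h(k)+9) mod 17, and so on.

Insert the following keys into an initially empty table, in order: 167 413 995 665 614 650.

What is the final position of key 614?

167: h=14 => slot 14
413: h=5 => slot 5
995: h=9 => slot 9
665: h=2 => slot 2
614: h=2, probe 2,3 => slot 3
650: h=4 => slot 4
Table: [-, -, 665, 614, 650, 413, -, -, -, 995, -, -, -, -, 167, -, -]

3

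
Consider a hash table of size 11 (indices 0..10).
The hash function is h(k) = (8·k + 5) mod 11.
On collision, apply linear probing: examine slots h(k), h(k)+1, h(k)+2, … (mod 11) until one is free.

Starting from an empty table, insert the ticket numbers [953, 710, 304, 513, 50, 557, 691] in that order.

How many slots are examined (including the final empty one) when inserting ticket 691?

2

953 hashes to 6; slot 6 is free => place at 6.
710 hashes to 9; slot 9 is free => place at 9.
304 hashes to 6; 6 taken => place at 7.
513 hashes to 6; 6,7 taken => place at 8.
50 hashes to 9; 9 taken => place at 10.
557 hashes to 6; 6,7,8,9,10 taken => place at 0.
691 hashes to 0; 0 taken => place at 1.
Table: [557, 691, -, -, -, -, 953, 304, 513, 710, 50]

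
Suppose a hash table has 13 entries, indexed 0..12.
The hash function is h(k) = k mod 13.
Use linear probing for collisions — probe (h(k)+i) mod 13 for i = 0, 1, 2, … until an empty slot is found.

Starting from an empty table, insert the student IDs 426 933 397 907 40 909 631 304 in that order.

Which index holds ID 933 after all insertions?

11

426 hashes to 10; slot 10 is free -> place at 10.
933 hashes to 10; 10 taken -> place at 11.
397 hashes to 7; slot 7 is free -> place at 7.
907 hashes to 10; 10,11 taken -> place at 12.
40 hashes to 1; slot 1 is free -> place at 1.
909 hashes to 12; 12 taken -> place at 0.
631 hashes to 7; 7 taken -> place at 8.
304 hashes to 5; slot 5 is free -> place at 5.
Table: [909, 40, ∅, ∅, ∅, 304, ∅, 397, 631, ∅, 426, 933, 907]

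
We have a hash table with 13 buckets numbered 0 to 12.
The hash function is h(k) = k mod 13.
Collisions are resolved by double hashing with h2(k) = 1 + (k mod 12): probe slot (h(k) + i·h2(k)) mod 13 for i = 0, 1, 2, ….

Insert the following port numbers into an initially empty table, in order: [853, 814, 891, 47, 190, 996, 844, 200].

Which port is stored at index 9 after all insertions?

996

Insert 853: h=8, slot 8 empty → index 8.
Insert 814: h=8, h2=11, slot 8 occupied → index 6.
Insert 891: h=7, slot 7 empty → index 7.
Insert 47: h=8, h2=12, slots 8,7,6 occupied → index 5.
Insert 190: h=8, h2=11, slots 8,6 occupied → index 4.
Insert 996: h=8, h2=1, slot 8 occupied → index 9.
Insert 844: h=12, slot 12 empty → index 12.
Insert 200: h=5, h2=9, slot 5 occupied → index 1.
Table: [—, 200, —, —, 190, 47, 814, 891, 853, 996, —, —, 844]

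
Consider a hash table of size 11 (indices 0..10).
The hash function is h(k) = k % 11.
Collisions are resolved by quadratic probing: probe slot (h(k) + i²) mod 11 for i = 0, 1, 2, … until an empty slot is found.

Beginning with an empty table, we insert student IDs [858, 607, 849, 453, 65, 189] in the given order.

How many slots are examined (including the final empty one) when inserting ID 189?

5

Insert 858: h=0, slot 0 empty => index 0.
Insert 607: h=2, slot 2 empty => index 2.
Insert 849: h=2, slot 2 occupied => index 3.
Insert 453: h=2, slots 2,3 occupied => index 6.
Insert 65: h=10, slot 10 empty => index 10.
Insert 189: h=2, slots 2,3,6,0 occupied => index 7.
Table: [858, _, 607, 849, _, _, 453, 189, _, _, 65]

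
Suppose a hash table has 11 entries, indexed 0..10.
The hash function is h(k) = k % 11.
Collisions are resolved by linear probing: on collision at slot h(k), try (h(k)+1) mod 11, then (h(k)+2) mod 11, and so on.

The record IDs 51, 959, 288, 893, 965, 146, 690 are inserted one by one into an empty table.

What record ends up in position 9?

690

Insert 51: h=7, slot 7 empty → index 7.
Insert 959: h=2, slot 2 empty → index 2.
Insert 288: h=2, slot 2 occupied → index 3.
Insert 893: h=2, slots 2,3 occupied → index 4.
Insert 965: h=8, slot 8 empty → index 8.
Insert 146: h=3, slots 3,4 occupied → index 5.
Insert 690: h=8, slot 8 occupied → index 9.
Table: [∅, ∅, 959, 288, 893, 146, ∅, 51, 965, 690, ∅]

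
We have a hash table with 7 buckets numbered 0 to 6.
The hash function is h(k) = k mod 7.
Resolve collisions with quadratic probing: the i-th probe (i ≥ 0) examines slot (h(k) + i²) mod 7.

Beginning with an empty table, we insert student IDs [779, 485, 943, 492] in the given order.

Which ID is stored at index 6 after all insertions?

492

779 hashes to 2; slot 2 is free → place at 2.
485 hashes to 2; 2 taken → place at 3.
943 hashes to 5; slot 5 is free → place at 5.
492 hashes to 2; 2,3 taken → place at 6.
Table: [., ., 779, 485, ., 943, 492]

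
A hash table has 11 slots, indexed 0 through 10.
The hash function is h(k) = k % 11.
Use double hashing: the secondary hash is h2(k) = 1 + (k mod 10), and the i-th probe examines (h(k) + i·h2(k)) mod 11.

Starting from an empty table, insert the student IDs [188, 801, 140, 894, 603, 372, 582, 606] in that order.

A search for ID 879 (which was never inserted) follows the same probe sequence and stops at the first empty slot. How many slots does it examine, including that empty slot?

4

188 hashes to 1; slot 1 is free → place at 1.
801 hashes to 9; slot 9 is free → place at 9.
140 hashes to 8; slot 8 is free → place at 8.
894 hashes to 3; slot 3 is free → place at 3.
603 hashes to 9, h2=4; 9 taken → place at 2.
372 hashes to 9, h2=3; 9,1 taken → place at 4.
582 hashes to 10; slot 10 is free → place at 10.
606 hashes to 1, h2=7; 1,8,4 taken → place at 0.
Table: [606, 188, 603, 894, 372, —, —, —, 140, 801, 582]
Lookup 879: h=10, h2=10, probe 10,9,8,7 → slot 7 empty, not found.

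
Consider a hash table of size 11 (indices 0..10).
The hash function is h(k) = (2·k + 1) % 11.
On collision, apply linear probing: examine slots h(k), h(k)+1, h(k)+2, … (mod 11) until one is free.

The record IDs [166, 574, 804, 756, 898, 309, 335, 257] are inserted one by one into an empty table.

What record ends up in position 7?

898

166: h=3 => slot 3
574: h=5 => slot 5
804: h=3, probe 3,4 => slot 4
756: h=6 => slot 6
898: h=4, probe 4,5,6,7 => slot 7
309: h=3, probe 3,4,5,6,7,8 => slot 8
335: h=0 => slot 0
257: h=9 => slot 9
Table: [335, -, -, 166, 804, 574, 756, 898, 309, 257, -]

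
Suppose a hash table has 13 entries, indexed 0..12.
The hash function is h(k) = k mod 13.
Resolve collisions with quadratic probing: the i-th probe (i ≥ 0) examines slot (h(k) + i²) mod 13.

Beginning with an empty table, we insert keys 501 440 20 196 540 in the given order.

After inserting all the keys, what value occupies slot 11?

440

501 hashes to 7; slot 7 is free -> place at 7.
440 hashes to 11; slot 11 is free -> place at 11.
20 hashes to 7; 7 taken -> place at 8.
196 hashes to 1; slot 1 is free -> place at 1.
540 hashes to 7; 7,8,11 taken -> place at 3.
Table: [-, 196, -, 540, -, -, -, 501, 20, -, -, 440, -]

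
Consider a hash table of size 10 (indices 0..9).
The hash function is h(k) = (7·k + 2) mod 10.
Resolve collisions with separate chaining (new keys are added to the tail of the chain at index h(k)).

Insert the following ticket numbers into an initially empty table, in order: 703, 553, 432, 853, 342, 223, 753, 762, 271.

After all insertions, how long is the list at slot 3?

703 → bucket 3
553 → bucket 3 (collision)
432 → bucket 6
853 → bucket 3 (collision)
342 → bucket 6 (collision)
223 → bucket 3 (collision)
753 → bucket 3 (collision)
762 → bucket 6 (collision)
271 → bucket 9
Final buckets:
0: ∅
1: ∅
2: ∅
3: 703 -> 553 -> 853 -> 223 -> 753
4: ∅
5: ∅
6: 432 -> 342 -> 762
7: ∅
8: ∅
9: 271

5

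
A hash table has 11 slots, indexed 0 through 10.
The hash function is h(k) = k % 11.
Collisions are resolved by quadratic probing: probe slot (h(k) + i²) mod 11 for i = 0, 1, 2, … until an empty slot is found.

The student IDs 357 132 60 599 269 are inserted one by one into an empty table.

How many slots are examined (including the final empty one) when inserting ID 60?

357 hashes to 5; slot 5 is free => place at 5.
132 hashes to 0; slot 0 is free => place at 0.
60 hashes to 5; 5 taken => place at 6.
599 hashes to 5; 5,6 taken => place at 9.
269 hashes to 5; 5,6,9 taken => place at 3.
Table: [132, ∅, ∅, 269, ∅, 357, 60, ∅, ∅, 599, ∅]

2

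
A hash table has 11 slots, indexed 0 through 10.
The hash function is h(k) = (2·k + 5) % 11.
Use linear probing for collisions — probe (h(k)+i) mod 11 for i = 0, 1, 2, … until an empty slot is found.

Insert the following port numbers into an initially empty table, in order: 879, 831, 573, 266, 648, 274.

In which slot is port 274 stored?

5

879: h=3 -> slot 3
831: h=6 -> slot 6
573: h=7 -> slot 7
266: h=9 -> slot 9
648: h=3, probe 3,4 -> slot 4
274: h=3, probe 3,4,5 -> slot 5
Table: [—, —, —, 879, 648, 274, 831, 573, —, 266, —]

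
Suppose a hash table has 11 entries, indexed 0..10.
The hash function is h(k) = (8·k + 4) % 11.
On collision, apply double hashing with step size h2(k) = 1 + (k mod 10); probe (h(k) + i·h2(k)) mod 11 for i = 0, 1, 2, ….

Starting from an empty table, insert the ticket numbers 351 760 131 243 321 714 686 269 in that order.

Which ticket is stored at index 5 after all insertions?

351: h=7 → slot 7
760: h=1 → slot 1
131: h=7, h2=2, probe 7,9 → slot 9
243: h=1, h2=4, probe 1,5 → slot 5
321: h=9, h2=2, probe 9,0 → slot 0
714: h=7, h2=5, probe 7,1,6 → slot 6
686: h=3 → slot 3
269: h=0, h2=10, probe 0,10 → slot 10
Table: [321, 760, —, 686, —, 243, 714, 351, —, 131, 269]

243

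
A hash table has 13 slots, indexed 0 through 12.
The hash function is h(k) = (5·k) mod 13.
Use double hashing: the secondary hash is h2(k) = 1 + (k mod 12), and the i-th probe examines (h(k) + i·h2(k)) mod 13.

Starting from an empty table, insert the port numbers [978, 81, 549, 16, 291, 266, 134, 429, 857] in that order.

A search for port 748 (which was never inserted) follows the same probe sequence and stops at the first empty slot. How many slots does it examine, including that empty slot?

2

Insert 978: h=2, slot 2 empty => index 2.
Insert 81: h=2, h2=10, slot 2 occupied => index 12.
Insert 549: h=2, h2=10, slots 2,12 occupied => index 9.
Insert 16: h=2, h2=5, slot 2 occupied => index 7.
Insert 291: h=12, h2=4, slot 12 occupied => index 3.
Insert 266: h=4, slot 4 empty => index 4.
Insert 134: h=7, h2=3, slot 7 occupied => index 10.
Insert 429: h=0, slot 0 empty => index 0.
Insert 857: h=8, slot 8 empty => index 8.
Table: [429, ∅, 978, 291, 266, ∅, ∅, 16, 857, 549, 134, ∅, 81]
Lookup 748: h=9, h2=5, probe 9,1 → slot 1 empty, not found.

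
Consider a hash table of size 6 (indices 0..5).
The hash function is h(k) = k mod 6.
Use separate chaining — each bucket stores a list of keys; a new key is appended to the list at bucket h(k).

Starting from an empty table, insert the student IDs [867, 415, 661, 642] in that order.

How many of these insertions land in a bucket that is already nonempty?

867 → bucket 3
415 → bucket 1
661 → bucket 1 (collision)
642 → bucket 0
Final buckets:
0: 642
1: 415 -> 661
2: .
3: 867
4: .
5: .

1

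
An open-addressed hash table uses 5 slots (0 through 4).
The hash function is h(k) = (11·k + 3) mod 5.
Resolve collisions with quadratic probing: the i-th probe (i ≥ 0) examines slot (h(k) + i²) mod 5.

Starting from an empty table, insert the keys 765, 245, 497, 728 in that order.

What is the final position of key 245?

Insert 765: h=3, slot 3 empty -> index 3.
Insert 245: h=3, slot 3 occupied -> index 4.
Insert 497: h=0, slot 0 empty -> index 0.
Insert 728: h=1, slot 1 empty -> index 1.
Table: [497, 728, —, 765, 245]

4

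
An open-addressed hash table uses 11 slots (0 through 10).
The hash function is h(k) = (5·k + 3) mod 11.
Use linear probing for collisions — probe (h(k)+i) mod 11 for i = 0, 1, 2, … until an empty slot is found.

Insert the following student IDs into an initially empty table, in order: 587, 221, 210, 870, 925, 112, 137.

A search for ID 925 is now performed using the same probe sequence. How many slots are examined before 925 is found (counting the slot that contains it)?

587: h=1 → slot 1
221: h=8 → slot 8
210: h=8, probe 8,9 → slot 9
870: h=8, probe 8,9,10 → slot 10
925: h=8, probe 8,9,10,0 → slot 0
112: h=2 → slot 2
137: h=6 → slot 6
Table: [925, 587, 112, -, -, -, 137, -, 221, 210, 870]
Lookup 925: h=8, probe 8,9,10,0 → found at 0.

4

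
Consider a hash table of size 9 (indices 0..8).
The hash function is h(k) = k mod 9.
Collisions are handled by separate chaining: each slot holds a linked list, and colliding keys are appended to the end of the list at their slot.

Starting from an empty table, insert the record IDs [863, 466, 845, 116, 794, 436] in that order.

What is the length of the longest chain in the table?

3

863 -> bucket 8
466 -> bucket 7
845 -> bucket 8 (collision)
116 -> bucket 8 (collision)
794 -> bucket 2
436 -> bucket 4
Final buckets:
0: ∅
1: ∅
2: 794
3: ∅
4: 436
5: ∅
6: ∅
7: 466
8: 863 -> 845 -> 116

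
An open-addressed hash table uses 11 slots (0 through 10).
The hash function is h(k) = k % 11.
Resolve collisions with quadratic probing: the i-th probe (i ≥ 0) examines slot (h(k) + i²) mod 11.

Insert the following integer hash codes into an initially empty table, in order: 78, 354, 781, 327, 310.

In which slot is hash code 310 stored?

78 hashes to 1; slot 1 is free => place at 1.
354 hashes to 2; slot 2 is free => place at 2.
781 hashes to 0; slot 0 is free => place at 0.
327 hashes to 8; slot 8 is free => place at 8.
310 hashes to 2; 2 taken => place at 3.
Table: [781, 78, 354, 310, ., ., ., ., 327, ., .]

3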